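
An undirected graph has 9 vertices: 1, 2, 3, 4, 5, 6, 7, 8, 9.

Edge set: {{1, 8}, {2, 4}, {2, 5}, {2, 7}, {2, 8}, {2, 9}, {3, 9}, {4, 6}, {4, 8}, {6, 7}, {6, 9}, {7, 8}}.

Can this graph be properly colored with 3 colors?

Yes

The chromatic number is 3. 2, 4, 8 form a triangle, so at least 3 colors are needed.
3 colors suffice: color a → {1, 2, 3, 6}; color b → {5, 8, 9}; color c → {4, 7}.
That is already a proper 3-coloring.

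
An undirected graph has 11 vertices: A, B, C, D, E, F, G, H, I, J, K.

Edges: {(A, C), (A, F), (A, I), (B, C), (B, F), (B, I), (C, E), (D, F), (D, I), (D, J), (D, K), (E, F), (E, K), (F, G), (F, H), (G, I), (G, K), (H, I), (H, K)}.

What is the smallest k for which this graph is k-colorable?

2

D and J are adjacent, so at least 2 colors are needed.
2 colors suffice: color 1 → {C, F, I, J, K}; color 2 → {A, B, D, E, G, H}. No two adjacent vertices share a color.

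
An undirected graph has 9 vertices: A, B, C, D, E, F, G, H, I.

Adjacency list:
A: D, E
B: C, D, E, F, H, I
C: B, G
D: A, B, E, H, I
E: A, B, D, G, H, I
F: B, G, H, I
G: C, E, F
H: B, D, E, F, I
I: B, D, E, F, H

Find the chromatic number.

B, D, E, H, I are mutually adjacent (a clique of size 5), so at least 5 colors are needed.
5 colors suffice: color 1 → {C, E, F}; color 2 → {A, B, G}; color 3 → {H}; color 4 → {I}; color 5 → {D}. Each edge has distinct colors on its endpoints.

5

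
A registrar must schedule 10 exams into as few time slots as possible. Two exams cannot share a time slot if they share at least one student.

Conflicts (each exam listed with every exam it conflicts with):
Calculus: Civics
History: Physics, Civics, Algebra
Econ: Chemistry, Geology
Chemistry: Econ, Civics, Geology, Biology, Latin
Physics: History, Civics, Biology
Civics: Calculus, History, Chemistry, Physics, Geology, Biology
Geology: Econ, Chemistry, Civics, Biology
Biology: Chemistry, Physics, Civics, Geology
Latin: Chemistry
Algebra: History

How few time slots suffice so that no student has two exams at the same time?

4

Chemistry, Civics, Geology, Biology all conflict with each other, so at least 4 time slots are needed.
4 time slots suffice: time slot 1 → {Econ, Civics, Latin, Algebra}; time slot 2 → {Calculus, Chemistry, Physics}; time slot 3 → {History, Geology}; time slot 4 → {Biology}. Each listed conflict is separated.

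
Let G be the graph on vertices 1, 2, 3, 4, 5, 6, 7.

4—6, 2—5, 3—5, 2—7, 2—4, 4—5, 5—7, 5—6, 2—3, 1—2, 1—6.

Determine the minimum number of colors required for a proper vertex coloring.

3

2, 3, 5 are mutually adjacent, so at least 3 colors are needed.
3 colors suffice: 1=a, 2=b, 3=c, 4=c, 5=a, 6=b, 7=c. Every edge joins two different colors.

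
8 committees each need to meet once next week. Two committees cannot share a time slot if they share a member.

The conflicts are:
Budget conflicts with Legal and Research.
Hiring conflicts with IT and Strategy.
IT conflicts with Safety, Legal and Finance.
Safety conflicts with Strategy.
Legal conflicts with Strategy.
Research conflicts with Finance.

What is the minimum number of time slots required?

The cycle Finance-Research-Budget-Legal-IT-Finance has odd length 5, so it cannot be 2-colored; at least 3 time slots are needed.
3 time slots suffice: time slot 1 → {Budget, IT, Strategy}; time slot 2 → {Hiring, Safety, Legal, Finance}; time slot 3 → {Research}. Every pair that conflicts lands in different time slots.

3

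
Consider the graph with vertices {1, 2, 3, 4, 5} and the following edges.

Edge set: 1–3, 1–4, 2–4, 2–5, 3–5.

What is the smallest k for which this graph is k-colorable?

The cycle 3-5-2-4-1-3 has odd length 5, so it cannot be 2-colored; at least 3 colors are needed.
A valid assignment using 3 colors: 1=a, 2=a, 3=c, 4=b, 5=b. Every edge joins two different colors.

3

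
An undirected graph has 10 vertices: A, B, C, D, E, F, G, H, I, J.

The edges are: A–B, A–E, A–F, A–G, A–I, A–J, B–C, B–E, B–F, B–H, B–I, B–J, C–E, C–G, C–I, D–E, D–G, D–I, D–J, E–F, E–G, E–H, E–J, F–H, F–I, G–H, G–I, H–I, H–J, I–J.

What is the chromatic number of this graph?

4

A, B, F, I are pairwise adjacent (a clique of size 4), so at least 4 colors are needed.
4 colors suffice: color 1 → {E, I}; color 2 → {B, G}; color 3 → {A, C, D, H}; color 4 → {F, J}. Every edge joins two different colors.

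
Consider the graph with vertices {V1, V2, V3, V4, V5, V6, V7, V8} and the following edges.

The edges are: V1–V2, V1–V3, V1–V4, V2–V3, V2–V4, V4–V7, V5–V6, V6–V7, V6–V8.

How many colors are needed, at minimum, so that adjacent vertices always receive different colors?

3

V1, V2, V3 are mutually adjacent, so at least 3 colors are needed.
3 colors suffice: V1=2, V2=1, V3=3, V4=3, V5=2, V6=1, V7=2, V8=2. Each edge has distinct colors on its endpoints.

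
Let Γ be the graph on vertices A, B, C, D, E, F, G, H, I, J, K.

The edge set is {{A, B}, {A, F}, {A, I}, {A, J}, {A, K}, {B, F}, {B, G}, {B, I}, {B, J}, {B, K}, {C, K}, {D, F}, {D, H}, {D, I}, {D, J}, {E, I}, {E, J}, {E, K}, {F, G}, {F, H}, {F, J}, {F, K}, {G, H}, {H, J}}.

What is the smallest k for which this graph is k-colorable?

D, F, H, J are pairwise adjacent (a clique of size 4), so at least 4 colors are needed.
4 colors suffice: A=yellow, B=green, C=red, D=yellow, E=green, F=red, G=blue, H=green, I=red, J=blue, K=blue. Every edge joins two different colors.

4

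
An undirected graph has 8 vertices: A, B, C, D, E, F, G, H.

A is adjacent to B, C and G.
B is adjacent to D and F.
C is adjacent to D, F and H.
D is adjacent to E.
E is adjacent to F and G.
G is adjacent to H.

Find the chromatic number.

The cycle C-H-G-E-F-C has odd length 5, so it cannot be 2-colored; at least 3 colors are needed.
3 colors suffice: color 1 → {B, C, G}; color 2 → {A, D, F, H}; color 3 → {E}. No two adjacent vertices share a color.

3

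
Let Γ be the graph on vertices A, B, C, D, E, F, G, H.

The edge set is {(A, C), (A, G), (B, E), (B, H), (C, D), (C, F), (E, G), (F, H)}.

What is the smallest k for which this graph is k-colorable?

3

The cycle C-A-G-E-B-H-F-C has odd length 7, so it cannot be 2-colored; at least 3 colors are needed.
3 colors suffice: color red → {C, E, H}; color blue → {A, B, D, F}; color green → {G}. No two adjacent vertices share a color.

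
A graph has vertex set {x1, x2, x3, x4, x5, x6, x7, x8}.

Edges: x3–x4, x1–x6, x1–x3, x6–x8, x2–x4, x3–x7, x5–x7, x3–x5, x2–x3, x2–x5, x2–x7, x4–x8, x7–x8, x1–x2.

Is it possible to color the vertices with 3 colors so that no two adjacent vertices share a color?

x2, x3, x5, x7 form a clique, so at least 4 colors are needed.
So 3 colors are not enough.

No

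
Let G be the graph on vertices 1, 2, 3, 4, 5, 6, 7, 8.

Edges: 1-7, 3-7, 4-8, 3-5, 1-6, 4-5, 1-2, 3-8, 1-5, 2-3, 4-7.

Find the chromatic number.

2

4 and 7 are adjacent, so at least 2 colors are needed.
One proper 2-coloring: 1=red, 2=blue, 3=red, 4=red, 5=blue, 6=blue, 7=blue, 8=blue. Every edge joins two different colors.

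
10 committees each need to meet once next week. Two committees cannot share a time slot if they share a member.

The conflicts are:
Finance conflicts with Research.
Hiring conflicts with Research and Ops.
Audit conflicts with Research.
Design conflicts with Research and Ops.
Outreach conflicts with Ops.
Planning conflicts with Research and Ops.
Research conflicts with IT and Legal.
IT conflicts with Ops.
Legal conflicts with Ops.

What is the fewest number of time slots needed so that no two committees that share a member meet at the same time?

IT and Ops conflict, so at least 2 time slots are needed.
2 time slots suffice: time slot 1 → {Research, Ops}; time slot 2 → {Finance, Hiring, Audit, Design, Outreach, Planning, IT, Legal}. Each listed conflict is separated.

2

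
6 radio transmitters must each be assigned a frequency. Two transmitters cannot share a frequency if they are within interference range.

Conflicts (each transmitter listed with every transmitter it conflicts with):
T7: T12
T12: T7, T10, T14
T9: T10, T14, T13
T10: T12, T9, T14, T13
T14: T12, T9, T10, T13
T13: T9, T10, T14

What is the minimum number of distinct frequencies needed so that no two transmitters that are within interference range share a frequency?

4

T9, T10, T14, T13 are mutually in conflict, so at least 4 frequencies are needed.
4 frequencies suffice: frequency 1 → {T7, T10}; frequency 2 → {T14}; frequency 3 → {T12, T13}; frequency 4 → {T9}. No two conflicting transmitters share a frequency.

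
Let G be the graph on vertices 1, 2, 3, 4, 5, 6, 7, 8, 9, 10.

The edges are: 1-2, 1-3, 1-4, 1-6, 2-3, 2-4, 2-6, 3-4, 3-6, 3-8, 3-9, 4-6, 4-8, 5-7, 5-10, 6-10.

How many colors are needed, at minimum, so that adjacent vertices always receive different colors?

5

1, 2, 3, 4, 6 form a clique, so at least 5 colors are needed.
5 colors suffice: 1=purple, 2=yellow, 3=red, 4=blue, 5=red, 6=green, 7=blue, 8=green, 9=blue, 10=blue. No two adjacent vertices share a color.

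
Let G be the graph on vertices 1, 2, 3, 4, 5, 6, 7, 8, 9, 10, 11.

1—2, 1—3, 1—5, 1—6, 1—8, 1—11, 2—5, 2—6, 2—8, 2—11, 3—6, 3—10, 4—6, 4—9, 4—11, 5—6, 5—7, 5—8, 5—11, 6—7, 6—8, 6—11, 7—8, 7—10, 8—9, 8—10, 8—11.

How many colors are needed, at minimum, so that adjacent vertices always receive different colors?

6

1, 2, 5, 6, 8, 11 are pairwise adjacent (a clique of size 6), so at least 6 colors are needed.
One proper 6-coloring: 1=purple, 2=orange, 3=blue, 4=blue, 5=yellow, 6=red, 7=green, 8=blue, 9=red, 10=red, 11=green. Each edge has distinct colors on its endpoints.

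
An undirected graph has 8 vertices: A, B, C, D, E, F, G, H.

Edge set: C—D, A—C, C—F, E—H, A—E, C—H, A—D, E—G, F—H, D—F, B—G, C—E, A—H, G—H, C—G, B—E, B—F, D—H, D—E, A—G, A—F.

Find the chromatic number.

5

A, C, D, E, H form a clique, so at least 5 colors are needed.
A valid assignment using 5 colors: A=green, B=blue, C=blue, D=purple, E=red, F=red, G=purple, H=yellow. Every edge joins two different colors.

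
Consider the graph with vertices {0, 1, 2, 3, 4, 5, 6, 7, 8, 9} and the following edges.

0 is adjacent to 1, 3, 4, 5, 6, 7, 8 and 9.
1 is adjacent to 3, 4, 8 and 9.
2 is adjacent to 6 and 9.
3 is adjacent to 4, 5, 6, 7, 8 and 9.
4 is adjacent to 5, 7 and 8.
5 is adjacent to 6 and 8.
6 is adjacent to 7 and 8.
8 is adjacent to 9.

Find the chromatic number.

0, 1, 3, 4, 8 are pairwise adjacent (a clique of size 5), so at least 5 colors are needed.
5 colors suffice: color red → {0, 2}; color blue → {3}; color green → {7, 8}; color yellow → {4, 6, 9}; color purple → {1, 5}. Every edge joins two different colors.

5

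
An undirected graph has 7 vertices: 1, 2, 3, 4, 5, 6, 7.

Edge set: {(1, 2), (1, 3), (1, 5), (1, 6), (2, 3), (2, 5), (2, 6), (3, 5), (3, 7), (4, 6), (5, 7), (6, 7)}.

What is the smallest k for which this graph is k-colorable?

1, 2, 3, 5 are mutually adjacent (a clique of size 4), so at least 4 colors are needed.
One proper 4-coloring: 1=green, 2=blue, 3=yellow, 4=blue, 5=red, 6=red, 7=blue. Each edge has distinct colors on its endpoints.

4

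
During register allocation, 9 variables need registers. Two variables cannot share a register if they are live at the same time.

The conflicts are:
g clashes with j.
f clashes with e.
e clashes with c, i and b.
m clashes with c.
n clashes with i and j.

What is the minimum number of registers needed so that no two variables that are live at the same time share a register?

n and j conflict, so at least 2 registers are needed.
2 registers suffice: g=1, f=2, e=1, m=1, c=2, n=1, i=2, j=2, b=2. Each listed conflict is separated.

2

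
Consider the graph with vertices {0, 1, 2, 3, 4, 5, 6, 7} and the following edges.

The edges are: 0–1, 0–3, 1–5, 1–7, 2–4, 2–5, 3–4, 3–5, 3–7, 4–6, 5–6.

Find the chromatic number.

2 and 5 are adjacent, so at least 2 colors are needed.
A valid assignment using 2 colors: 0=b, 1=a, 2=a, 3=a, 4=b, 5=b, 6=a, 7=b. No two adjacent vertices share a color.

2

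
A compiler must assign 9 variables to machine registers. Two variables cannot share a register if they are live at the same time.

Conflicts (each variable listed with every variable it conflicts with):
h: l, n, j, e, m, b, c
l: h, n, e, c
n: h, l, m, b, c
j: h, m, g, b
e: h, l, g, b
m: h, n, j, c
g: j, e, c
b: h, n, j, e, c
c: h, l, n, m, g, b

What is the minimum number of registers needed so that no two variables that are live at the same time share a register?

h, n, m, c all conflict with each other, so at least 4 registers are needed.
4 registers suffice: register 1 → {h, g}; register 2 → {j, e, c}; register 3 → {n}; register 4 → {l, m, b}. No two conflicting variables share a register.

4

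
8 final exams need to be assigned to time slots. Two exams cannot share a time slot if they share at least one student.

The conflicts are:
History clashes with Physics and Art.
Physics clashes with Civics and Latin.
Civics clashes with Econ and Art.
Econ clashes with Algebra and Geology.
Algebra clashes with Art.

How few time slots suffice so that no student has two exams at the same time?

2

Algebra and Art conflict, so at least 2 time slots are needed.
A valid assignment using 2 time slots: History=2, Physics=1, Civics=2, Econ=1, Algebra=2, Geology=2, Latin=2, Art=1. No two conflicting exams share a time slot.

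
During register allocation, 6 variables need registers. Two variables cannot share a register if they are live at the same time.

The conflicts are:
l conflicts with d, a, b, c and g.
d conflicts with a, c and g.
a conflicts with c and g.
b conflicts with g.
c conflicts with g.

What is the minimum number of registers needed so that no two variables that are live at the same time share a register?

5

l, d, a, c, g are mutually in conflict, so at least 5 registers are needed.
5 registers suffice: register 1 → {g}; register 2 → {l}; register 3 → {a, b}; register 4 → {c}; register 5 → {d}. No two conflicting variables share a register.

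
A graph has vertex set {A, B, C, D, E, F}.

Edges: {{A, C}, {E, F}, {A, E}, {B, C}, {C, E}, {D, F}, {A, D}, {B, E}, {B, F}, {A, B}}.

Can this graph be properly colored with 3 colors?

A, B, C, E are mutually adjacent (a clique of size 4), so at least 4 colors are needed.
So 3 colors are not enough.

No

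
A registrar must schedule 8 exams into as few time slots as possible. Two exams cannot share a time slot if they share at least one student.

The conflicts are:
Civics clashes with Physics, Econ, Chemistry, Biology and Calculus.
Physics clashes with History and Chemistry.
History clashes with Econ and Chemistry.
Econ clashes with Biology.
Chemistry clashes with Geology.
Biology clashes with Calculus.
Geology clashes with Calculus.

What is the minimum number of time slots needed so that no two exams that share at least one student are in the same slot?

3

Physics, History, Chemistry are mutually in conflict, so at least 3 time slots are needed.
A valid assignment using 3 time slots: Civics=1, Physics=3, History=1, Econ=2, Chemistry=2, Biology=3, Geology=1, Calculus=2. Each listed conflict is separated.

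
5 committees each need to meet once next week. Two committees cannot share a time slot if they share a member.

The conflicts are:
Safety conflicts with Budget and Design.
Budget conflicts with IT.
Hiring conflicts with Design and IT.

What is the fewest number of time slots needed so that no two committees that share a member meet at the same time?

The cycle Hiring-IT-Budget-Safety-Design-Hiring has odd length 5, so it cannot be 2-colored; at least 3 time slots are needed.
Using 3 time slots: Safety=2, Budget=1, Hiring=3, Design=1, IT=2. Every pair that conflicts lands in different time slots.

3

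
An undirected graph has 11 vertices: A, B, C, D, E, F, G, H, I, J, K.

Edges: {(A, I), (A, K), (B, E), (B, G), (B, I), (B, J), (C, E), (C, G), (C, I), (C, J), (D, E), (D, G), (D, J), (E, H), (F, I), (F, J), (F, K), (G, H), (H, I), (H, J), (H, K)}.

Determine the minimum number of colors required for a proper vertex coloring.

2

F and K are adjacent, so at least 2 colors are needed.
2 colors suffice: color red → {E, G, I, J, K}; color blue → {A, B, C, D, F, H}. Each edge has distinct colors on its endpoints.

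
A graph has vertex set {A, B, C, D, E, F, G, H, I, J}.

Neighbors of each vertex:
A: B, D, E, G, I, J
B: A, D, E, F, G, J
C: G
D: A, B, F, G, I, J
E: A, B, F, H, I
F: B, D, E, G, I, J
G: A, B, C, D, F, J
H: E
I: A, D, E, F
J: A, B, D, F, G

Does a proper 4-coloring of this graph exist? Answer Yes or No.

No

A, B, D, G, J are pairwise adjacent (a clique of size 5), so at least 5 colors are needed.
So 4 colors are not enough.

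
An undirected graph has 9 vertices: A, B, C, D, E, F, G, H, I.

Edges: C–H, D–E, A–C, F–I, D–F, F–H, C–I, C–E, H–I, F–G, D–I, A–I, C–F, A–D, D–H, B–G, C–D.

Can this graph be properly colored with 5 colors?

The chromatic number is 5. C, D, F, H, I are pairwise adjacent (a clique of size 5), so at least 5 colors are needed.
A valid assignment using 5 colors: A=3, B=2, C=1, D=2, E=3, F=3, G=1, H=5, I=4.
That is already a proper 5-coloring.

Yes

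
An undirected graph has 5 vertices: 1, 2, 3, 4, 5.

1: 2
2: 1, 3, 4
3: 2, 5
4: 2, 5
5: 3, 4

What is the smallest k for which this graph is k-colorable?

1 and 2 are adjacent, so at least 2 colors are needed.
A valid assignment using 2 colors: 1=b, 2=a, 3=b, 4=b, 5=a. No two adjacent vertices share a color.

2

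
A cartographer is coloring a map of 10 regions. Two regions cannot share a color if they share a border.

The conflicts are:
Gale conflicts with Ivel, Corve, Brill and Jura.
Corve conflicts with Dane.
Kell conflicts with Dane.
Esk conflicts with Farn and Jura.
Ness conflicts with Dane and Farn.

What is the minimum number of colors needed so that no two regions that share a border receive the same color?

The cycle Dane-Ness-Farn-Esk-Jura-Gale-Corve-Dane has odd length 7, so it cannot be 2-colored; at least 3 colors are needed.
One proper 3-coloring: Gale=1, Ivel=2, Corve=2, Kell=2, Esk=1, Brill=2, Ness=3, Dane=1, Farn=2, Jura=2. Each listed conflict is separated.

3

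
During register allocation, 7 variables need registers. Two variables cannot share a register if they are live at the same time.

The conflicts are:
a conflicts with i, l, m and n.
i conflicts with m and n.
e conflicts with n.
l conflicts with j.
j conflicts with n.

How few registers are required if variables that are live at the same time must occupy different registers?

a, i, m pairwise conflict, so at least 3 registers are needed.
Using 3 registers: a=1, i=3, e=1, l=2, j=1, m=2, n=2. Each listed conflict is separated.

3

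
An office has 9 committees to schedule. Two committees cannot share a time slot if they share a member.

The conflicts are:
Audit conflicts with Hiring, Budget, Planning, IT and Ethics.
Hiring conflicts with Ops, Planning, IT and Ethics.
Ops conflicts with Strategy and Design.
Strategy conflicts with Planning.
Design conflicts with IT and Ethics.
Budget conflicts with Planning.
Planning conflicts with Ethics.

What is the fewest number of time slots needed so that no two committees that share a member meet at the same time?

4

Audit, Hiring, Planning, Ethics all conflict with each other, so at least 4 time slots are needed.
Using 4 time slots: Audit=3, Hiring=1, Ops=2, Strategy=1, Design=1, Budget=1, Planning=2, IT=2, Ethics=4. No two conflicting committees share a time slot.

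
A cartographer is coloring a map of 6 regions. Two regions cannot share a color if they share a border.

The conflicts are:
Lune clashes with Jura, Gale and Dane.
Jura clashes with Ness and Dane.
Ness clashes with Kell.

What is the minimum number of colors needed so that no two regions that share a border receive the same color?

Lune, Jura, Dane are mutually in conflict, so at least 3 colors are needed.
3 colors suffice: Lune=2, Jura=1, Gale=1, Ness=2, Kell=1, Dane=3. Every pair that conflicts lands in different colors.

3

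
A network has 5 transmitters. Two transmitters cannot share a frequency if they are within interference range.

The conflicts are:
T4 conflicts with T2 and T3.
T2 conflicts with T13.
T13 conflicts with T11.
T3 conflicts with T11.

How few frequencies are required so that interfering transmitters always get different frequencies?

3

The cycle T3-T11-T13-T2-T4-T3 has odd length 5, so it cannot be 2-colored; at least 3 frequencies are needed.
A valid assignment using 3 frequencies: T4=1, T2=2, T13=1, T3=3, T11=2. Each listed conflict is separated.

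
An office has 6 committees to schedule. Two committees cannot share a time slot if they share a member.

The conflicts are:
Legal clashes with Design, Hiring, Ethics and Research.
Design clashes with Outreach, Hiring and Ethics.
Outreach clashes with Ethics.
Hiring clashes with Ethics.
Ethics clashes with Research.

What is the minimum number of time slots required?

Legal, Design, Hiring, Ethics are mutually in conflict, so at least 4 time slots are needed.
4 time slots suffice: time slot 1 → {Ethics}; time slot 2 → {Legal, Outreach}; time slot 3 → {Design, Research}; time slot 4 → {Hiring}. Each listed conflict is separated.

4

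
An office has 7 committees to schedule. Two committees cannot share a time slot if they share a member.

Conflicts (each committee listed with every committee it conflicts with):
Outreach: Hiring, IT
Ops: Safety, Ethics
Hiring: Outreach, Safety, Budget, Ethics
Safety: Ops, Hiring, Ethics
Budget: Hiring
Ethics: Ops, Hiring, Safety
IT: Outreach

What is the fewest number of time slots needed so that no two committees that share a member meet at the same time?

3

Ops, Safety, Ethics pairwise conflict, so at least 3 time slots are needed.
3 time slots suffice: time slot 1 → {Ops, Hiring, IT}; time slot 2 → {Outreach, Safety, Budget}; time slot 3 → {Ethics}. Every pair that conflicts lands in different time slots.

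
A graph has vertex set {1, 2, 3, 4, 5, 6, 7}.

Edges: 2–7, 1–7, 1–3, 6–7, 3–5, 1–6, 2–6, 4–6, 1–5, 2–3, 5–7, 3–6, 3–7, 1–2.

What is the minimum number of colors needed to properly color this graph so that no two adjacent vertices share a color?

5

1, 2, 3, 6, 7 are pairwise adjacent (a clique of size 5), so at least 5 colors are needed.
5 colors suffice: color a → {4, 7}; color b → {1}; color c → {3}; color d → {5, 6}; color e → {2}. No two adjacent vertices share a color.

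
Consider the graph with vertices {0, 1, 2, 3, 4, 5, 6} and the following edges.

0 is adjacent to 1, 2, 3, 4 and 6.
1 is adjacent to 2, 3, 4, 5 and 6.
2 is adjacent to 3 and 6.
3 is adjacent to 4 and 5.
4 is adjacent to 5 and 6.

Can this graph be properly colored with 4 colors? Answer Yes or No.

The chromatic number is 4. 0, 1, 2, 3 are pairwise adjacent (a clique of size 4), so at least 4 colors are needed.
4 colors suffice: color red → {1}; color blue → {0, 5}; color green → {3, 6}; color yellow → {2, 4}.
That is already a proper 4-coloring.

Yes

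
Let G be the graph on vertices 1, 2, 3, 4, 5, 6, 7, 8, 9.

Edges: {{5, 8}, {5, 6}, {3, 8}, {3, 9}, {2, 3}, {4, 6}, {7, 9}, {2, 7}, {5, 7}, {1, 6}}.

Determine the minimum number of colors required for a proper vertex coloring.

The cycle 5-8-3-2-7-5 has odd length 5, so it cannot be 2-colored; at least 3 colors are needed.
3 colors suffice: color a → {3, 6, 7}; color b → {1, 2, 4, 5, 9}; color c → {8}. No two adjacent vertices share a color.

3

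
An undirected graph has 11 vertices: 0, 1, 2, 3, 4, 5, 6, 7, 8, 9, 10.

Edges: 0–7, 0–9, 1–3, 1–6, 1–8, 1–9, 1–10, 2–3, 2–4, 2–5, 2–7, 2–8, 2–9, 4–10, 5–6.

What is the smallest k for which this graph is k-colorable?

3

The cycle 2-8-1-10-4-2 has odd length 5, so it cannot be 2-colored; at least 3 colors are needed.
One proper 3-coloring: 0=red, 1=red, 2=red, 3=blue, 4=blue, 5=blue, 6=green, 7=blue, 8=blue, 9=blue, 10=green. No two adjacent vertices share a color.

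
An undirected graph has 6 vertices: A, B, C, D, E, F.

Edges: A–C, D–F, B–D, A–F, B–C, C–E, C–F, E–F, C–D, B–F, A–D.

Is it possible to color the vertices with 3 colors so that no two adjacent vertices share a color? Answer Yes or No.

A, C, D, F form a clique, so at least 4 colors are needed.
So 3 colors are not enough.

No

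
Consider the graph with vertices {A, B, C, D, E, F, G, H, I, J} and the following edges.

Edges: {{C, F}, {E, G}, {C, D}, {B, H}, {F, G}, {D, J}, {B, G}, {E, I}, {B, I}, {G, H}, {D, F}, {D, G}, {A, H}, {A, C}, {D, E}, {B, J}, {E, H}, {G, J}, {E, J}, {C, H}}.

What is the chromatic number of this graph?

4

D, E, G, J are mutually adjacent (a clique of size 4), so at least 4 colors are needed.
4 colors suffice: A=3, B=3, C=1, D=2, E=3, F=3, G=1, H=2, I=1, J=4. Every edge joins two different colors.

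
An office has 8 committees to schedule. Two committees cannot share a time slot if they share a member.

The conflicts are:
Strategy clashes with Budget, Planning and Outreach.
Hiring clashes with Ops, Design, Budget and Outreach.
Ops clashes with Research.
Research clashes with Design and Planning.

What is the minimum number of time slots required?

Hiring and Ops conflict, so at least 2 time slots are needed.
2 time slots suffice: Strategy=1, Hiring=1, Ops=2, Research=1, Design=2, Budget=2, Planning=2, Outreach=2. Each listed conflict is separated.

2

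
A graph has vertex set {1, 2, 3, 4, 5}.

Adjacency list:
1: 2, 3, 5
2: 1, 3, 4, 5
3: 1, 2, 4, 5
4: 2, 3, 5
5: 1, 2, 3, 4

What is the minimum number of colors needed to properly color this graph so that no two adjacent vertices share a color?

2, 3, 4, 5 are pairwise adjacent (a clique of size 4), so at least 4 colors are needed.
A valid assignment using 4 colors: 1=yellow, 2=blue, 3=green, 4=yellow, 5=red. Every edge joins two different colors.

4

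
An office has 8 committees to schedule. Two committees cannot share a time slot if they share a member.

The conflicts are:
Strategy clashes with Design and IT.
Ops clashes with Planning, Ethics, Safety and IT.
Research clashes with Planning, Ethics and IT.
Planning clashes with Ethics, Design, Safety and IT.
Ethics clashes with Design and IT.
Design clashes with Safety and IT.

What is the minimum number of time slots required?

Research, Planning, Ethics, IT are mutually in conflict, so at least 4 time slots are needed.
4 time slots suffice: time slot 1 → {Strategy, Planning}; time slot 2 → {Safety, IT}; time slot 3 → {Ethics}; time slot 4 → {Ops, Research, Design}. Each listed conflict is separated.

4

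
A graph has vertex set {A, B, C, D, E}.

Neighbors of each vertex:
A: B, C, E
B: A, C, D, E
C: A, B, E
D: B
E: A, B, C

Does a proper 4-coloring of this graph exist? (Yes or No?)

Yes

The chromatic number is 4. A, B, C, E are pairwise adjacent (a clique of size 4), so at least 4 colors are needed.
4 colors suffice: color 1 → {B}; color 2 → {D, E}; color 3 → {C}; color 4 → {A}.
That is already a proper 4-coloring.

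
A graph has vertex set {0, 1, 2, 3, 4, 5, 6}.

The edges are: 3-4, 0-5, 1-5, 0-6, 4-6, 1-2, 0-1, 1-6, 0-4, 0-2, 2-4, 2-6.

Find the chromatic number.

0, 2, 4, 6 are mutually adjacent (a clique of size 4), so at least 4 colors are needed.
4 colors suffice: color red → {0, 3}; color blue → {5, 6}; color green → {1, 4}; color yellow → {2}. Each edge has distinct colors on its endpoints.

4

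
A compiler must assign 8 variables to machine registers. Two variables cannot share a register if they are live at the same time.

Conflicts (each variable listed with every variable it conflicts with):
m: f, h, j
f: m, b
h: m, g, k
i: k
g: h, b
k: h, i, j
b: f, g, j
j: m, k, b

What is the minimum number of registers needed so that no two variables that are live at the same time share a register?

3

The cycle g-h-m-f-b-g has odd length 5, so it cannot be 2-colored; at least 3 registers are needed.
3 registers suffice: m=1, f=2, h=2, i=2, g=3, k=1, b=1, j=2. Every pair that conflicts lands in different registers.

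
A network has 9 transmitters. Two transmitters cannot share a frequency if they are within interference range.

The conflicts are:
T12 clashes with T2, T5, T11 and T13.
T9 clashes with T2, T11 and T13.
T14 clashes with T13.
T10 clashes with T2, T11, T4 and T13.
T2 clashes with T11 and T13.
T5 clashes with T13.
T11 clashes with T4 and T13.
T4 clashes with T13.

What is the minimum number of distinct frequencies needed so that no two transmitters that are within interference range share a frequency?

4

T9, T2, T11, T13 pairwise conflict, so at least 4 frequencies are needed.
4 frequencies suffice: frequency 1 → {T13}; frequency 2 → {T14, T5, T11}; frequency 3 → {T2, T4}; frequency 4 → {T12, T9, T10}. Every pair that conflicts lands in different frequencies.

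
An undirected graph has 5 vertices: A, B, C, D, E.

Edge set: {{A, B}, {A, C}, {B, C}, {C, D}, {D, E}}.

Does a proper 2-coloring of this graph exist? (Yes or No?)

A, B, C are mutually adjacent, so at least 3 colors are needed.
So 2 colors are not enough.

No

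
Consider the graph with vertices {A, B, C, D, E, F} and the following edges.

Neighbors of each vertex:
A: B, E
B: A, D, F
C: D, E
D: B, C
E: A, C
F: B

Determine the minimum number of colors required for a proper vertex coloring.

The cycle C-D-B-A-E-C has odd length 5, so it cannot be 2-colored; at least 3 colors are needed.
A valid assignment using 3 colors: A=2, B=1, C=3, D=2, E=1, F=2. Every edge joins two different colors.

3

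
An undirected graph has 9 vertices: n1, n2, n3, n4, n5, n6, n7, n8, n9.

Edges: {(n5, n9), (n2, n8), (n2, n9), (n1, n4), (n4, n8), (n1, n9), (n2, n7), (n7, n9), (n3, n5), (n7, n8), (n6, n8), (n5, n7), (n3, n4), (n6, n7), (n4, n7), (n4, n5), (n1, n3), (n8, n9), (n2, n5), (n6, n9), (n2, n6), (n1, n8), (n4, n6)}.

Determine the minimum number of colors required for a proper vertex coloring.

5

n2, n6, n7, n8, n9 form a clique, so at least 5 colors are needed.
5 colors suffice: color 1 → {n4, n9}; color 2 → {n1, n7}; color 3 → {n5, n8}; color 4 → {n2, n3}; color 5 → {n6}. Every edge joins two different colors.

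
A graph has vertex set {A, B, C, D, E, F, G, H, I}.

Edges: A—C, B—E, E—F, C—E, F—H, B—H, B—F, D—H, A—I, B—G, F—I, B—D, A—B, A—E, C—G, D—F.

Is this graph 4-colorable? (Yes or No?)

The chromatic number is 4. B, D, F, H are pairwise adjacent (a clique of size 4), so at least 4 colors are needed.
4 colors suffice: A=2, B=1, C=1, D=4, E=3, F=2, G=2, H=3, I=1.
That is already a proper 4-coloring.

Yes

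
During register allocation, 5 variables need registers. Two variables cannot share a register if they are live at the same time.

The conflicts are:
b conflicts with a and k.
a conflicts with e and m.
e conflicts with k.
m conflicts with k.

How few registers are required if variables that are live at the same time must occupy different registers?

e and k conflict, so at least 2 registers are needed.
2 registers suffice: register 1 → {a, k}; register 2 → {b, e, m}. No two conflicting variables share a register.

2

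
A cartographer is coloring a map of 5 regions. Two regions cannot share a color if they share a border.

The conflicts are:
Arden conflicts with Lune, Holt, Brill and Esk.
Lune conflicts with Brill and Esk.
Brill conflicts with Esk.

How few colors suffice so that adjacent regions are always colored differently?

Arden, Lune, Brill, Esk all conflict with each other, so at least 4 colors are needed.
4 colors suffice: color 1 → {Arden}; color 2 → {Lune, Holt}; color 3 → {Brill}; color 4 → {Esk}. Each listed conflict is separated.

4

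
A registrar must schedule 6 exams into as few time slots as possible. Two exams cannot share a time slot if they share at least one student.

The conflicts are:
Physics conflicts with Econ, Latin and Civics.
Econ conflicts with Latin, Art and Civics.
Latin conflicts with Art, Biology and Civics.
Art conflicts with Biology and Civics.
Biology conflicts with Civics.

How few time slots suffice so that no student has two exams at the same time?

Latin, Art, Biology, Civics are mutually in conflict, so at least 4 time slots are needed.
A valid assignment using 4 time slots: Physics=3, Econ=4, Latin=1, Art=3, Biology=4, Civics=2. Each listed conflict is separated.

4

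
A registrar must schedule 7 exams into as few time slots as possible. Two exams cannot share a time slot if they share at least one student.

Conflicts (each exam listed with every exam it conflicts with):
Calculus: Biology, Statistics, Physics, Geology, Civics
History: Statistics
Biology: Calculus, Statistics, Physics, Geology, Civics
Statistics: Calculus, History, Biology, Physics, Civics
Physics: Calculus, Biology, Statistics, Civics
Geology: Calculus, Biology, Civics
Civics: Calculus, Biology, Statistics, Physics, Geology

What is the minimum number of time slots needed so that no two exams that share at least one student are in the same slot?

5

Calculus, Biology, Statistics, Physics, Civics all conflict with each other, so at least 5 time slots are needed.
5 time slots suffice: time slot 1 → {Statistics, Geology}; time slot 2 → {History, Civics}; time slot 3 → {Calculus}; time slot 4 → {Biology}; time slot 5 → {Physics}. Each listed conflict is separated.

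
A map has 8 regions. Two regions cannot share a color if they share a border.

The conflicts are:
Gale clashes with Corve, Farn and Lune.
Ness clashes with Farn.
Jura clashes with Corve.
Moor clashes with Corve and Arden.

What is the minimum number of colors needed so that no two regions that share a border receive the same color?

Ness and Farn conflict, so at least 2 colors are needed.
A valid assignment using 2 colors: Gale=2, Ness=2, Jura=2, Moor=2, Corve=1, Farn=1, Arden=1, Lune=1. Each listed conflict is separated.

2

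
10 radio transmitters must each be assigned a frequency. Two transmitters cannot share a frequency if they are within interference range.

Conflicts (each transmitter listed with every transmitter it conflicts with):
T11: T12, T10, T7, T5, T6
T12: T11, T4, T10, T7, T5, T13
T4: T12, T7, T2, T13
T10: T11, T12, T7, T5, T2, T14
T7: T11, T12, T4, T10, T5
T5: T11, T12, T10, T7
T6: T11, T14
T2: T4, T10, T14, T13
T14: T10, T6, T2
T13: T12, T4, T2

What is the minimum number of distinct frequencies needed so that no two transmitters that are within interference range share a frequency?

5

T11, T12, T10, T7, T5 are mutually in conflict, so at least 5 frequencies are needed.
5 frequencies suffice: T11=3, T12=2, T4=1, T10=1, T7=4, T5=5, T6=1, T2=2, T14=3, T13=3. No two conflicting transmitters share a frequency.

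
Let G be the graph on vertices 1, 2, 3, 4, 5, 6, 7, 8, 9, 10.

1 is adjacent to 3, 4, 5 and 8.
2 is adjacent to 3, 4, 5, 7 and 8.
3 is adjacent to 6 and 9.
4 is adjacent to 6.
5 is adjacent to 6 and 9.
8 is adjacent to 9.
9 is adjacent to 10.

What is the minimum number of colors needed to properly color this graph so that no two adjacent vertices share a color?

2

5 and 9 are adjacent, so at least 2 colors are needed.
One proper 2-coloring: 1=a, 2=a, 3=b, 4=b, 5=b, 6=a, 7=b, 8=b, 9=a, 10=b. Each edge has distinct colors on its endpoints.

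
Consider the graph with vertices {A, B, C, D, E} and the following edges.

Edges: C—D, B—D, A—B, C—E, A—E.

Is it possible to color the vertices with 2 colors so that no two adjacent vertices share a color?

The cycle E-A-B-D-C-E has odd length 5, so it cannot be 2-colored; at least 3 colors are needed.
So 2 colors are not enough.

No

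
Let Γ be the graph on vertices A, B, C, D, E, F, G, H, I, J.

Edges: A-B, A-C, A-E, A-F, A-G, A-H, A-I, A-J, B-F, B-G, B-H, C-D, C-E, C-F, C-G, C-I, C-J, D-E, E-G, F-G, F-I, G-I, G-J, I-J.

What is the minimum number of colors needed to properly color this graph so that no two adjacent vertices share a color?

5

A, C, F, G, I are mutually adjacent (a clique of size 5), so at least 5 colors are needed.
One proper 5-coloring: A=1, B=3, C=3, D=1, E=4, F=5, G=2, H=2, I=4, J=5. Every edge joins two different colors.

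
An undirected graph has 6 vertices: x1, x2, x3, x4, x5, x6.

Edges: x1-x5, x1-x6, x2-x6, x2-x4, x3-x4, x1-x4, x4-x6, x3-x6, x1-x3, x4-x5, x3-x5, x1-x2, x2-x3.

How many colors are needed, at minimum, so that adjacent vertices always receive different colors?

5

x1, x2, x3, x4, x6 form a clique, so at least 5 colors are needed.
5 colors suffice: color 1 → {x3}; color 2 → {x1}; color 3 → {x4}; color 4 → {x2, x5}; color 5 → {x6}. Every edge joins two different colors.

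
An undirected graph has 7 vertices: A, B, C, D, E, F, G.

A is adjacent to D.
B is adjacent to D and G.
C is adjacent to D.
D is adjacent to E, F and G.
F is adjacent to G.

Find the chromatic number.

3

B, D, G form a triangle, so at least 3 colors are needed.
A valid assignment using 3 colors: A=blue, B=green, C=blue, D=red, E=blue, F=green, G=blue. Every edge joins two different colors.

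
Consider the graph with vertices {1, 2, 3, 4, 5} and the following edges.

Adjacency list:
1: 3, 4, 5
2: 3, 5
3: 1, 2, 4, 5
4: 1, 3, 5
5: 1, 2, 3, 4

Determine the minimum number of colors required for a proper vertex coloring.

1, 3, 4, 5 are pairwise adjacent (a clique of size 4), so at least 4 colors are needed.
4 colors suffice: color a → {3}; color b → {5}; color c → {1, 2}; color d → {4}. Every edge joins two different colors.

4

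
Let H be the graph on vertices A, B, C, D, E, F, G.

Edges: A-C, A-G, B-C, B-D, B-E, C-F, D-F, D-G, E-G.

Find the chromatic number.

3

The cycle A-C-F-D-G-A has odd length 5, so it cannot be 2-colored; at least 3 colors are needed.
A valid assignment using 3 colors: A=2, B=2, C=1, D=3, E=3, F=2, G=1. Every edge joins two different colors.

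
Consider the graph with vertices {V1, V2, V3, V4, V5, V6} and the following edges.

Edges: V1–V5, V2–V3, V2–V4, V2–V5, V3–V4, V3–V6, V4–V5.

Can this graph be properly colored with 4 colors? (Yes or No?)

The chromatic number is 3. V2, V3, V4 are mutually adjacent, so at least 3 colors are needed.
A valid assignment using 3 colors: V1=B, V2=G, V3=R, V4=B, V5=R, V6=B.
Since 4 ≥ 3, a proper 4-coloring certainly exists.

Yes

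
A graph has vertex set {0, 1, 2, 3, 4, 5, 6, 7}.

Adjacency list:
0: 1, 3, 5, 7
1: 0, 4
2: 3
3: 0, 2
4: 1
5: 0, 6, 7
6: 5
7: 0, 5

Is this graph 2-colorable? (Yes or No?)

No

0, 5, 7 form a triangle, so at least 3 colors are needed.
So 2 colors are not enough.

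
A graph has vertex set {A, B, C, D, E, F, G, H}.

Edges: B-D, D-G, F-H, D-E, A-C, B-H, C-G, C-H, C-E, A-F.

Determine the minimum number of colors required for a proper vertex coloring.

The cycle B-D-E-C-H-B has odd length 5, so it cannot be 2-colored; at least 3 colors are needed.
3 colors suffice: color red → {C, D, F}; color blue → {A, E, G, H}; color green → {B}. Each edge has distinct colors on its endpoints.

3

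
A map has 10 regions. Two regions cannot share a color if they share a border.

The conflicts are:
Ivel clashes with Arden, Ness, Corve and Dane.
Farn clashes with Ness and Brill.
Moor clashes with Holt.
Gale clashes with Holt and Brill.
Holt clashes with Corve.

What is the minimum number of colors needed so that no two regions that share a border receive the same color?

3

The cycle Brill-Gale-Holt-Corve-Ivel-Ness-Farn-Brill has odd length 7, so it cannot be 2-colored; at least 3 colors are needed.
3 colors suffice: color 1 → {Ivel, Holt, Brill}; color 2 → {Arden, Farn, Moor, Gale, Corve, Dane}; color 3 → {Ness}. Every pair that conflicts lands in different colors.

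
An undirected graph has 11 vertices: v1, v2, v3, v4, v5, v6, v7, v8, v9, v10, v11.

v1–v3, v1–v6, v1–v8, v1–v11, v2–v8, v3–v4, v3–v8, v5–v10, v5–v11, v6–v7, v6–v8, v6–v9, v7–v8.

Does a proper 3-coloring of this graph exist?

The chromatic number is 3. v1, v3, v8 form a triangle, so at least 3 colors are needed.
One proper 3-coloring: v1=3, v2=2, v3=2, v4=1, v5=1, v6=2, v7=3, v8=1, v9=1, v10=2, v11=2.
That is already a proper 3-coloring.

Yes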